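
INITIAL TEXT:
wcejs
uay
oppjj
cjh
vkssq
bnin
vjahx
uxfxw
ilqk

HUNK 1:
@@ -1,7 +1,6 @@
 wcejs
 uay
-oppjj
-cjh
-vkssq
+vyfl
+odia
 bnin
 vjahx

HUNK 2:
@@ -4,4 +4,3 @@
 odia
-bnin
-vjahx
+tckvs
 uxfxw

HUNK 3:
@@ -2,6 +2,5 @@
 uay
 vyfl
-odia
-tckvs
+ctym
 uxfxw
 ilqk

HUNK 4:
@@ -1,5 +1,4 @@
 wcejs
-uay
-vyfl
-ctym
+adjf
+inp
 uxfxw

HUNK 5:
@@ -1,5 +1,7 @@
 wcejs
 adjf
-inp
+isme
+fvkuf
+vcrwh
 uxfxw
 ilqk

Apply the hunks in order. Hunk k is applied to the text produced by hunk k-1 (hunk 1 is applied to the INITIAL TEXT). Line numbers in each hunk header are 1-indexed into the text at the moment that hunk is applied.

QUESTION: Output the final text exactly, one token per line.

Answer: wcejs
adjf
isme
fvkuf
vcrwh
uxfxw
ilqk

Derivation:
Hunk 1: at line 1 remove [oppjj,cjh,vkssq] add [vyfl,odia] -> 8 lines: wcejs uay vyfl odia bnin vjahx uxfxw ilqk
Hunk 2: at line 4 remove [bnin,vjahx] add [tckvs] -> 7 lines: wcejs uay vyfl odia tckvs uxfxw ilqk
Hunk 3: at line 2 remove [odia,tckvs] add [ctym] -> 6 lines: wcejs uay vyfl ctym uxfxw ilqk
Hunk 4: at line 1 remove [uay,vyfl,ctym] add [adjf,inp] -> 5 lines: wcejs adjf inp uxfxw ilqk
Hunk 5: at line 1 remove [inp] add [isme,fvkuf,vcrwh] -> 7 lines: wcejs adjf isme fvkuf vcrwh uxfxw ilqk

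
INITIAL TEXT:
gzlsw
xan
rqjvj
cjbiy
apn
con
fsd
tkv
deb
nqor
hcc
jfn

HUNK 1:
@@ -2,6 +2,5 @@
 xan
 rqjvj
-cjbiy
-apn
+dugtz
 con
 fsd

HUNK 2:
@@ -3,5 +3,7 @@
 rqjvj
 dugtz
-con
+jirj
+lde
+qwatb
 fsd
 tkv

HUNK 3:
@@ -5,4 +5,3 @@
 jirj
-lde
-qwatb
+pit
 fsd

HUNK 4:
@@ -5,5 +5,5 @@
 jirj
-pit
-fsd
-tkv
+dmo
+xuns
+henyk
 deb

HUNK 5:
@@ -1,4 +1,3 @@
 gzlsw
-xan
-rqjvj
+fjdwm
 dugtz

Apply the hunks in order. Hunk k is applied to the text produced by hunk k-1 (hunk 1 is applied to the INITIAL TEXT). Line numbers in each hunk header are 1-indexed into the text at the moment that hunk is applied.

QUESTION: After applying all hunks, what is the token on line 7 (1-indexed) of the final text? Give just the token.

Answer: henyk

Derivation:
Hunk 1: at line 2 remove [cjbiy,apn] add [dugtz] -> 11 lines: gzlsw xan rqjvj dugtz con fsd tkv deb nqor hcc jfn
Hunk 2: at line 3 remove [con] add [jirj,lde,qwatb] -> 13 lines: gzlsw xan rqjvj dugtz jirj lde qwatb fsd tkv deb nqor hcc jfn
Hunk 3: at line 5 remove [lde,qwatb] add [pit] -> 12 lines: gzlsw xan rqjvj dugtz jirj pit fsd tkv deb nqor hcc jfn
Hunk 4: at line 5 remove [pit,fsd,tkv] add [dmo,xuns,henyk] -> 12 lines: gzlsw xan rqjvj dugtz jirj dmo xuns henyk deb nqor hcc jfn
Hunk 5: at line 1 remove [xan,rqjvj] add [fjdwm] -> 11 lines: gzlsw fjdwm dugtz jirj dmo xuns henyk deb nqor hcc jfn
Final line 7: henyk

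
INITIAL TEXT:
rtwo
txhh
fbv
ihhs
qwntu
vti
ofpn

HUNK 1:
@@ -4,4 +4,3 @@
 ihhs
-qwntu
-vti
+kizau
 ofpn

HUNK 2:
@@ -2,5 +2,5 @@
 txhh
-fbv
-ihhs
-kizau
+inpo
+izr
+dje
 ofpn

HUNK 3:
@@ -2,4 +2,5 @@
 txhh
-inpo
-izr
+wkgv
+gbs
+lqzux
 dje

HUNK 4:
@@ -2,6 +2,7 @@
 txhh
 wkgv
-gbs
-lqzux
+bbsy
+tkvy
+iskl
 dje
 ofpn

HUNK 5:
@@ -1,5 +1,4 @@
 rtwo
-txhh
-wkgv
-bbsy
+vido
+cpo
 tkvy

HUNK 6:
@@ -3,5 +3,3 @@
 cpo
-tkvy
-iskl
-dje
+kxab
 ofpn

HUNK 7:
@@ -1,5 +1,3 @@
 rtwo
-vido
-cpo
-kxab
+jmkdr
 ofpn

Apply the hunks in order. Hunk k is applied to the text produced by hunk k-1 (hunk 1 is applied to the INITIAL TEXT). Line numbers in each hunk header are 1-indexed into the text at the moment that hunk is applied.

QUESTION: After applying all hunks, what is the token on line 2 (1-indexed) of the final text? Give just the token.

Answer: jmkdr

Derivation:
Hunk 1: at line 4 remove [qwntu,vti] add [kizau] -> 6 lines: rtwo txhh fbv ihhs kizau ofpn
Hunk 2: at line 2 remove [fbv,ihhs,kizau] add [inpo,izr,dje] -> 6 lines: rtwo txhh inpo izr dje ofpn
Hunk 3: at line 2 remove [inpo,izr] add [wkgv,gbs,lqzux] -> 7 lines: rtwo txhh wkgv gbs lqzux dje ofpn
Hunk 4: at line 2 remove [gbs,lqzux] add [bbsy,tkvy,iskl] -> 8 lines: rtwo txhh wkgv bbsy tkvy iskl dje ofpn
Hunk 5: at line 1 remove [txhh,wkgv,bbsy] add [vido,cpo] -> 7 lines: rtwo vido cpo tkvy iskl dje ofpn
Hunk 6: at line 3 remove [tkvy,iskl,dje] add [kxab] -> 5 lines: rtwo vido cpo kxab ofpn
Hunk 7: at line 1 remove [vido,cpo,kxab] add [jmkdr] -> 3 lines: rtwo jmkdr ofpn
Final line 2: jmkdr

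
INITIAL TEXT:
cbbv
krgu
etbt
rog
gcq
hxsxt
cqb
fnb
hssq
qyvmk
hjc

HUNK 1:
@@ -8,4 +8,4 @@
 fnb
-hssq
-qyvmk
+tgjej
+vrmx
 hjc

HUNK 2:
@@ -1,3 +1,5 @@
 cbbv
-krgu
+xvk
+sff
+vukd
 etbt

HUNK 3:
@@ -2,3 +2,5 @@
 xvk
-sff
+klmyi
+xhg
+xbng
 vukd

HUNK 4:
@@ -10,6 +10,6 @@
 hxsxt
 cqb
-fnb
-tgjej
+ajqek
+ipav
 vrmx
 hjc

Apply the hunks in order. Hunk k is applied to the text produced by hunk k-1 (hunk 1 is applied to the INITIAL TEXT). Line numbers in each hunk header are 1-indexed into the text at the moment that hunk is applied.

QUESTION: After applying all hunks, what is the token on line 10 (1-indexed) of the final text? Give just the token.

Hunk 1: at line 8 remove [hssq,qyvmk] add [tgjej,vrmx] -> 11 lines: cbbv krgu etbt rog gcq hxsxt cqb fnb tgjej vrmx hjc
Hunk 2: at line 1 remove [krgu] add [xvk,sff,vukd] -> 13 lines: cbbv xvk sff vukd etbt rog gcq hxsxt cqb fnb tgjej vrmx hjc
Hunk 3: at line 2 remove [sff] add [klmyi,xhg,xbng] -> 15 lines: cbbv xvk klmyi xhg xbng vukd etbt rog gcq hxsxt cqb fnb tgjej vrmx hjc
Hunk 4: at line 10 remove [fnb,tgjej] add [ajqek,ipav] -> 15 lines: cbbv xvk klmyi xhg xbng vukd etbt rog gcq hxsxt cqb ajqek ipav vrmx hjc
Final line 10: hxsxt

Answer: hxsxt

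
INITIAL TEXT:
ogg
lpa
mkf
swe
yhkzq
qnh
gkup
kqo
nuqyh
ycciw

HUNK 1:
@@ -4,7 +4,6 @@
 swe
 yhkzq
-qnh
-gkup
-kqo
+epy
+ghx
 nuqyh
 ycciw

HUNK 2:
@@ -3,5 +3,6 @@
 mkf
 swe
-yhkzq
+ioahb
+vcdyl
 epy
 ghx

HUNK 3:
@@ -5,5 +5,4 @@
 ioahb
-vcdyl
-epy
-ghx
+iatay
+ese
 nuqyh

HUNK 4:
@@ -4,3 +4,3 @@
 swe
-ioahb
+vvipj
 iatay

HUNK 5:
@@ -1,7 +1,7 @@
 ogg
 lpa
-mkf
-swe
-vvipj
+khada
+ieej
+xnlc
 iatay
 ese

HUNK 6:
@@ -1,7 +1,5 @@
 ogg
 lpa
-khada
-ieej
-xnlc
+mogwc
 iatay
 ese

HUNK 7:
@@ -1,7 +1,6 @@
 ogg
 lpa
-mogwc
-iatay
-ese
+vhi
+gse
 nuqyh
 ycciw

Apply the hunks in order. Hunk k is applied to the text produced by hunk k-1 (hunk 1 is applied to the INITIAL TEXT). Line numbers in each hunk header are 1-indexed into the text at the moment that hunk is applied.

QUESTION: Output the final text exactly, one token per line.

Hunk 1: at line 4 remove [qnh,gkup,kqo] add [epy,ghx] -> 9 lines: ogg lpa mkf swe yhkzq epy ghx nuqyh ycciw
Hunk 2: at line 3 remove [yhkzq] add [ioahb,vcdyl] -> 10 lines: ogg lpa mkf swe ioahb vcdyl epy ghx nuqyh ycciw
Hunk 3: at line 5 remove [vcdyl,epy,ghx] add [iatay,ese] -> 9 lines: ogg lpa mkf swe ioahb iatay ese nuqyh ycciw
Hunk 4: at line 4 remove [ioahb] add [vvipj] -> 9 lines: ogg lpa mkf swe vvipj iatay ese nuqyh ycciw
Hunk 5: at line 1 remove [mkf,swe,vvipj] add [khada,ieej,xnlc] -> 9 lines: ogg lpa khada ieej xnlc iatay ese nuqyh ycciw
Hunk 6: at line 1 remove [khada,ieej,xnlc] add [mogwc] -> 7 lines: ogg lpa mogwc iatay ese nuqyh ycciw
Hunk 7: at line 1 remove [mogwc,iatay,ese] add [vhi,gse] -> 6 lines: ogg lpa vhi gse nuqyh ycciw

Answer: ogg
lpa
vhi
gse
nuqyh
ycciw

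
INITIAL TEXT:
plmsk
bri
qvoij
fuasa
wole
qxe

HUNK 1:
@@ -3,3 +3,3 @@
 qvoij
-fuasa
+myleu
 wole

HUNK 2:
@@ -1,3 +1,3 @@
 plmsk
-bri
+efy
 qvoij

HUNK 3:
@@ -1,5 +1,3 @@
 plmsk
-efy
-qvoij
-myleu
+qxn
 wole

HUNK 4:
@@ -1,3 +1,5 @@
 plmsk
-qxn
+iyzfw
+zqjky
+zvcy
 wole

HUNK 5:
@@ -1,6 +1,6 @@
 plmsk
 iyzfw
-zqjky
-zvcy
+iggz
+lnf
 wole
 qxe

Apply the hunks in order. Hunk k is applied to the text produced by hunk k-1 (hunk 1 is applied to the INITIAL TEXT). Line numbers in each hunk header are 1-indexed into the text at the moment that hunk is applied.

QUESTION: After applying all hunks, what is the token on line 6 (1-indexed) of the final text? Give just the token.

Answer: qxe

Derivation:
Hunk 1: at line 3 remove [fuasa] add [myleu] -> 6 lines: plmsk bri qvoij myleu wole qxe
Hunk 2: at line 1 remove [bri] add [efy] -> 6 lines: plmsk efy qvoij myleu wole qxe
Hunk 3: at line 1 remove [efy,qvoij,myleu] add [qxn] -> 4 lines: plmsk qxn wole qxe
Hunk 4: at line 1 remove [qxn] add [iyzfw,zqjky,zvcy] -> 6 lines: plmsk iyzfw zqjky zvcy wole qxe
Hunk 5: at line 1 remove [zqjky,zvcy] add [iggz,lnf] -> 6 lines: plmsk iyzfw iggz lnf wole qxe
Final line 6: qxe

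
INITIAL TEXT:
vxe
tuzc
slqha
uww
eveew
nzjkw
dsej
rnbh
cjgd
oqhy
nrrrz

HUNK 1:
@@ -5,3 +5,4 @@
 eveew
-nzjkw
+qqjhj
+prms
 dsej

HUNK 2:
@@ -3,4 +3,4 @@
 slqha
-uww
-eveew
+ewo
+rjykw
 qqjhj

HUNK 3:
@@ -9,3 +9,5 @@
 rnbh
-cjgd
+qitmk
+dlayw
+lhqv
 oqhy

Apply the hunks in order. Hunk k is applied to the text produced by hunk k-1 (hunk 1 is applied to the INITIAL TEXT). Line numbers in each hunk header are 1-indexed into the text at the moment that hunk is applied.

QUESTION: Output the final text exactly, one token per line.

Hunk 1: at line 5 remove [nzjkw] add [qqjhj,prms] -> 12 lines: vxe tuzc slqha uww eveew qqjhj prms dsej rnbh cjgd oqhy nrrrz
Hunk 2: at line 3 remove [uww,eveew] add [ewo,rjykw] -> 12 lines: vxe tuzc slqha ewo rjykw qqjhj prms dsej rnbh cjgd oqhy nrrrz
Hunk 3: at line 9 remove [cjgd] add [qitmk,dlayw,lhqv] -> 14 lines: vxe tuzc slqha ewo rjykw qqjhj prms dsej rnbh qitmk dlayw lhqv oqhy nrrrz

Answer: vxe
tuzc
slqha
ewo
rjykw
qqjhj
prms
dsej
rnbh
qitmk
dlayw
lhqv
oqhy
nrrrz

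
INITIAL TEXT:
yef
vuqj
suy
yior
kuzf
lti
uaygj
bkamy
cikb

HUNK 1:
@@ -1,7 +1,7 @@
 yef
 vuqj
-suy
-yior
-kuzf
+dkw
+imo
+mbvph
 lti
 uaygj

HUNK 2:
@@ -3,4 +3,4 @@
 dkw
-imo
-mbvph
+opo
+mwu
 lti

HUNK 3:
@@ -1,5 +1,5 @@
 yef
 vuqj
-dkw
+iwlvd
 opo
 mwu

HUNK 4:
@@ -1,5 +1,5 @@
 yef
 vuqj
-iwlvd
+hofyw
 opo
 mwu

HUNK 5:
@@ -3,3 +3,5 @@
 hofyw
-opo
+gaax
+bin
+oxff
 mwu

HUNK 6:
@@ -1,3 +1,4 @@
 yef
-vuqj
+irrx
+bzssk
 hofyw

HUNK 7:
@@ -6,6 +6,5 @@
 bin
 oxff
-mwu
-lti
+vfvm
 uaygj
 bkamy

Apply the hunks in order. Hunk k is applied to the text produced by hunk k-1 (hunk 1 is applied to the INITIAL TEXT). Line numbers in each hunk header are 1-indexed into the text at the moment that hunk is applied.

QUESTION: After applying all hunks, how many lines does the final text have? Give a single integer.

Hunk 1: at line 1 remove [suy,yior,kuzf] add [dkw,imo,mbvph] -> 9 lines: yef vuqj dkw imo mbvph lti uaygj bkamy cikb
Hunk 2: at line 3 remove [imo,mbvph] add [opo,mwu] -> 9 lines: yef vuqj dkw opo mwu lti uaygj bkamy cikb
Hunk 3: at line 1 remove [dkw] add [iwlvd] -> 9 lines: yef vuqj iwlvd opo mwu lti uaygj bkamy cikb
Hunk 4: at line 1 remove [iwlvd] add [hofyw] -> 9 lines: yef vuqj hofyw opo mwu lti uaygj bkamy cikb
Hunk 5: at line 3 remove [opo] add [gaax,bin,oxff] -> 11 lines: yef vuqj hofyw gaax bin oxff mwu lti uaygj bkamy cikb
Hunk 6: at line 1 remove [vuqj] add [irrx,bzssk] -> 12 lines: yef irrx bzssk hofyw gaax bin oxff mwu lti uaygj bkamy cikb
Hunk 7: at line 6 remove [mwu,lti] add [vfvm] -> 11 lines: yef irrx bzssk hofyw gaax bin oxff vfvm uaygj bkamy cikb
Final line count: 11

Answer: 11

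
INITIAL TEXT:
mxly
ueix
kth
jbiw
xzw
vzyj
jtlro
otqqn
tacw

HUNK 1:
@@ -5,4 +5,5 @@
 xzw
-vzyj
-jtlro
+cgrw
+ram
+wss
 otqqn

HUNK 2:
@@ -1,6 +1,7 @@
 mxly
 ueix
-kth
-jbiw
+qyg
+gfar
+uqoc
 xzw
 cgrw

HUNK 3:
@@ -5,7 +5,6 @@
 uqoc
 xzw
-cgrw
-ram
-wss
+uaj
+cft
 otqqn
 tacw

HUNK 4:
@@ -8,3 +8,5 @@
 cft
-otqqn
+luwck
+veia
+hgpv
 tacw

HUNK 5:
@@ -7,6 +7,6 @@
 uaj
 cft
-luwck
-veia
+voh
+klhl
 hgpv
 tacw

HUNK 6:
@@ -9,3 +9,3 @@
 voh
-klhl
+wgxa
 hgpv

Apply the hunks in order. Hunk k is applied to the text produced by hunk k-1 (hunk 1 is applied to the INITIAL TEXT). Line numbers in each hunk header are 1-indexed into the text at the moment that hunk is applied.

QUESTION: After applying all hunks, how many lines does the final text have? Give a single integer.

Hunk 1: at line 5 remove [vzyj,jtlro] add [cgrw,ram,wss] -> 10 lines: mxly ueix kth jbiw xzw cgrw ram wss otqqn tacw
Hunk 2: at line 1 remove [kth,jbiw] add [qyg,gfar,uqoc] -> 11 lines: mxly ueix qyg gfar uqoc xzw cgrw ram wss otqqn tacw
Hunk 3: at line 5 remove [cgrw,ram,wss] add [uaj,cft] -> 10 lines: mxly ueix qyg gfar uqoc xzw uaj cft otqqn tacw
Hunk 4: at line 8 remove [otqqn] add [luwck,veia,hgpv] -> 12 lines: mxly ueix qyg gfar uqoc xzw uaj cft luwck veia hgpv tacw
Hunk 5: at line 7 remove [luwck,veia] add [voh,klhl] -> 12 lines: mxly ueix qyg gfar uqoc xzw uaj cft voh klhl hgpv tacw
Hunk 6: at line 9 remove [klhl] add [wgxa] -> 12 lines: mxly ueix qyg gfar uqoc xzw uaj cft voh wgxa hgpv tacw
Final line count: 12

Answer: 12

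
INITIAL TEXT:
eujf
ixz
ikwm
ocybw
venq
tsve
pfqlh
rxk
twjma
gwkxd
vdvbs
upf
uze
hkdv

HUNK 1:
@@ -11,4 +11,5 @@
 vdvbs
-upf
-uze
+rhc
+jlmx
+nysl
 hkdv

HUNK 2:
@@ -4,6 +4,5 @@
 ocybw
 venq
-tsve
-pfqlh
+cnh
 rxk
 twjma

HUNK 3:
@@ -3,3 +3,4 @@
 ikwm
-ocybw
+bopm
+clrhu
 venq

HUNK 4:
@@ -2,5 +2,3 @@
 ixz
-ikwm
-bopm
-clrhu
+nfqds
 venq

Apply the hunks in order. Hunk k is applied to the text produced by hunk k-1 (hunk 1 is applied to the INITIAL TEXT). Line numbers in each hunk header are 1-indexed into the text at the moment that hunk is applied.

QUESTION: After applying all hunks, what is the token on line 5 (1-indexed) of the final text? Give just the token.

Answer: cnh

Derivation:
Hunk 1: at line 11 remove [upf,uze] add [rhc,jlmx,nysl] -> 15 lines: eujf ixz ikwm ocybw venq tsve pfqlh rxk twjma gwkxd vdvbs rhc jlmx nysl hkdv
Hunk 2: at line 4 remove [tsve,pfqlh] add [cnh] -> 14 lines: eujf ixz ikwm ocybw venq cnh rxk twjma gwkxd vdvbs rhc jlmx nysl hkdv
Hunk 3: at line 3 remove [ocybw] add [bopm,clrhu] -> 15 lines: eujf ixz ikwm bopm clrhu venq cnh rxk twjma gwkxd vdvbs rhc jlmx nysl hkdv
Hunk 4: at line 2 remove [ikwm,bopm,clrhu] add [nfqds] -> 13 lines: eujf ixz nfqds venq cnh rxk twjma gwkxd vdvbs rhc jlmx nysl hkdv
Final line 5: cnh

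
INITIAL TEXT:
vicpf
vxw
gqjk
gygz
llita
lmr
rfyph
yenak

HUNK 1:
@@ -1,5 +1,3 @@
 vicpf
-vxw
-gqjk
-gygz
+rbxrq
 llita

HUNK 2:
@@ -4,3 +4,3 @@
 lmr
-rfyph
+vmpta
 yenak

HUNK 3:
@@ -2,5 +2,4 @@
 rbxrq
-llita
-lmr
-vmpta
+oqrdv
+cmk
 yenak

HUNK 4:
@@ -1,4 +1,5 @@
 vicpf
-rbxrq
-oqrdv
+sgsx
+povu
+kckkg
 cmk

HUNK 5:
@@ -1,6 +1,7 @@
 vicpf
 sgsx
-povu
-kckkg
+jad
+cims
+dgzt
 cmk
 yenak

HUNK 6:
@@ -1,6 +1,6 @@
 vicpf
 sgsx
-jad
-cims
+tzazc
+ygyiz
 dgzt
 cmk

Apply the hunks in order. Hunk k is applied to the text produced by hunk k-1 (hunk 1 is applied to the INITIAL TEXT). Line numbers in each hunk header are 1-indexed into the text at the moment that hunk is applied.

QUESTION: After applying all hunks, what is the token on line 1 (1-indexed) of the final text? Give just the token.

Answer: vicpf

Derivation:
Hunk 1: at line 1 remove [vxw,gqjk,gygz] add [rbxrq] -> 6 lines: vicpf rbxrq llita lmr rfyph yenak
Hunk 2: at line 4 remove [rfyph] add [vmpta] -> 6 lines: vicpf rbxrq llita lmr vmpta yenak
Hunk 3: at line 2 remove [llita,lmr,vmpta] add [oqrdv,cmk] -> 5 lines: vicpf rbxrq oqrdv cmk yenak
Hunk 4: at line 1 remove [rbxrq,oqrdv] add [sgsx,povu,kckkg] -> 6 lines: vicpf sgsx povu kckkg cmk yenak
Hunk 5: at line 1 remove [povu,kckkg] add [jad,cims,dgzt] -> 7 lines: vicpf sgsx jad cims dgzt cmk yenak
Hunk 6: at line 1 remove [jad,cims] add [tzazc,ygyiz] -> 7 lines: vicpf sgsx tzazc ygyiz dgzt cmk yenak
Final line 1: vicpf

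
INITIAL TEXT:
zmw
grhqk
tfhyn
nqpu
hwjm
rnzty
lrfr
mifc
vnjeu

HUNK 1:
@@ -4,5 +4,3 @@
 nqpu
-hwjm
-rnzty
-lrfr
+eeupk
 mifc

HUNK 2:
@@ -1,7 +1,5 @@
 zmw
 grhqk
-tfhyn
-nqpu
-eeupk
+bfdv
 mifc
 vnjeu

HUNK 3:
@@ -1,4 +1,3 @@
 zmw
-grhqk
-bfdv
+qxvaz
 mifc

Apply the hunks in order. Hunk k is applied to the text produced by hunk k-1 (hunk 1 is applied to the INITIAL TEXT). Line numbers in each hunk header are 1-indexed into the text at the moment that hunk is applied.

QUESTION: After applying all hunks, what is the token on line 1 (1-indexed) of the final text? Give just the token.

Answer: zmw

Derivation:
Hunk 1: at line 4 remove [hwjm,rnzty,lrfr] add [eeupk] -> 7 lines: zmw grhqk tfhyn nqpu eeupk mifc vnjeu
Hunk 2: at line 1 remove [tfhyn,nqpu,eeupk] add [bfdv] -> 5 lines: zmw grhqk bfdv mifc vnjeu
Hunk 3: at line 1 remove [grhqk,bfdv] add [qxvaz] -> 4 lines: zmw qxvaz mifc vnjeu
Final line 1: zmw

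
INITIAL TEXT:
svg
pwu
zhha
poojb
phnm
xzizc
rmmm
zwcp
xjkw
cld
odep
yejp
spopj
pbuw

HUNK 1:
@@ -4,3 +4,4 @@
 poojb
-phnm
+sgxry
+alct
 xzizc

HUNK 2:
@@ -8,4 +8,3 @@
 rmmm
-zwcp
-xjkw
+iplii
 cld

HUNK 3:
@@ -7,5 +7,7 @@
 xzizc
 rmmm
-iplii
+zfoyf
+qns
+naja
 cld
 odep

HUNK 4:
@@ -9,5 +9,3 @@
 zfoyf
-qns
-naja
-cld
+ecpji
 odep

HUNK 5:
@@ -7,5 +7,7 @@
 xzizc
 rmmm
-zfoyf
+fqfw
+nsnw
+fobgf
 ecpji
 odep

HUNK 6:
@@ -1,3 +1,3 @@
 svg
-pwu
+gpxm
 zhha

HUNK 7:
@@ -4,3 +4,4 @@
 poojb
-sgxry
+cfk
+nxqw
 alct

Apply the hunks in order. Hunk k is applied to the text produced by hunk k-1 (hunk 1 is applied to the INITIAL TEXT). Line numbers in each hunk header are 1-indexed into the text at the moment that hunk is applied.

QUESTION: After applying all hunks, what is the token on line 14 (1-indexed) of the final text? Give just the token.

Hunk 1: at line 4 remove [phnm] add [sgxry,alct] -> 15 lines: svg pwu zhha poojb sgxry alct xzizc rmmm zwcp xjkw cld odep yejp spopj pbuw
Hunk 2: at line 8 remove [zwcp,xjkw] add [iplii] -> 14 lines: svg pwu zhha poojb sgxry alct xzizc rmmm iplii cld odep yejp spopj pbuw
Hunk 3: at line 7 remove [iplii] add [zfoyf,qns,naja] -> 16 lines: svg pwu zhha poojb sgxry alct xzizc rmmm zfoyf qns naja cld odep yejp spopj pbuw
Hunk 4: at line 9 remove [qns,naja,cld] add [ecpji] -> 14 lines: svg pwu zhha poojb sgxry alct xzizc rmmm zfoyf ecpji odep yejp spopj pbuw
Hunk 5: at line 7 remove [zfoyf] add [fqfw,nsnw,fobgf] -> 16 lines: svg pwu zhha poojb sgxry alct xzizc rmmm fqfw nsnw fobgf ecpji odep yejp spopj pbuw
Hunk 6: at line 1 remove [pwu] add [gpxm] -> 16 lines: svg gpxm zhha poojb sgxry alct xzizc rmmm fqfw nsnw fobgf ecpji odep yejp spopj pbuw
Hunk 7: at line 4 remove [sgxry] add [cfk,nxqw] -> 17 lines: svg gpxm zhha poojb cfk nxqw alct xzizc rmmm fqfw nsnw fobgf ecpji odep yejp spopj pbuw
Final line 14: odep

Answer: odep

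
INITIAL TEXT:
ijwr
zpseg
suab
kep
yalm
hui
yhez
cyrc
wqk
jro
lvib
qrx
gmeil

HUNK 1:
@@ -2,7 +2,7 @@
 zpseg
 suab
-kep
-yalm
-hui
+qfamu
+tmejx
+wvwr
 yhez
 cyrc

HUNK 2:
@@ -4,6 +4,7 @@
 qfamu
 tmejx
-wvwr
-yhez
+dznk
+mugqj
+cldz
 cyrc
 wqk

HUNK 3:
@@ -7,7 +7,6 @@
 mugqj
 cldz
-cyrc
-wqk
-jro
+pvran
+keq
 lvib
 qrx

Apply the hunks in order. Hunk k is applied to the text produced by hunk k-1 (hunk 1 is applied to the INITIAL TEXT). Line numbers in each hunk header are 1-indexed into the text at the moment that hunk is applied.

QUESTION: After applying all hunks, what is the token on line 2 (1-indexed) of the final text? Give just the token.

Answer: zpseg

Derivation:
Hunk 1: at line 2 remove [kep,yalm,hui] add [qfamu,tmejx,wvwr] -> 13 lines: ijwr zpseg suab qfamu tmejx wvwr yhez cyrc wqk jro lvib qrx gmeil
Hunk 2: at line 4 remove [wvwr,yhez] add [dznk,mugqj,cldz] -> 14 lines: ijwr zpseg suab qfamu tmejx dznk mugqj cldz cyrc wqk jro lvib qrx gmeil
Hunk 3: at line 7 remove [cyrc,wqk,jro] add [pvran,keq] -> 13 lines: ijwr zpseg suab qfamu tmejx dznk mugqj cldz pvran keq lvib qrx gmeil
Final line 2: zpseg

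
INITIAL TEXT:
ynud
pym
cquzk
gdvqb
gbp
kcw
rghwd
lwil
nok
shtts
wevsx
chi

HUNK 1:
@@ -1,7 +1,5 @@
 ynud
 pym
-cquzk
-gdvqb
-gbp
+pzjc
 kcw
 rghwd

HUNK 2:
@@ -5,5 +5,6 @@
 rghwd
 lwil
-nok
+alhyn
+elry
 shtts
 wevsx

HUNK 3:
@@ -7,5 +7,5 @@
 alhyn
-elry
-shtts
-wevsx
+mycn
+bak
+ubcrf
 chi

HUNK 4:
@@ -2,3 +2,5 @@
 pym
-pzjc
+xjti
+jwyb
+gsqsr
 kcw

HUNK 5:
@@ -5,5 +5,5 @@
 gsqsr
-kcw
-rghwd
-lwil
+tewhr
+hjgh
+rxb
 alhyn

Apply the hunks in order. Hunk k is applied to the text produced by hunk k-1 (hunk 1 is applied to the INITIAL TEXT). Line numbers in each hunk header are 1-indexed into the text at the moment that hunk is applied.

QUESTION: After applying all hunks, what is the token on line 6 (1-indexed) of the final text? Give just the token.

Hunk 1: at line 1 remove [cquzk,gdvqb,gbp] add [pzjc] -> 10 lines: ynud pym pzjc kcw rghwd lwil nok shtts wevsx chi
Hunk 2: at line 5 remove [nok] add [alhyn,elry] -> 11 lines: ynud pym pzjc kcw rghwd lwil alhyn elry shtts wevsx chi
Hunk 3: at line 7 remove [elry,shtts,wevsx] add [mycn,bak,ubcrf] -> 11 lines: ynud pym pzjc kcw rghwd lwil alhyn mycn bak ubcrf chi
Hunk 4: at line 2 remove [pzjc] add [xjti,jwyb,gsqsr] -> 13 lines: ynud pym xjti jwyb gsqsr kcw rghwd lwil alhyn mycn bak ubcrf chi
Hunk 5: at line 5 remove [kcw,rghwd,lwil] add [tewhr,hjgh,rxb] -> 13 lines: ynud pym xjti jwyb gsqsr tewhr hjgh rxb alhyn mycn bak ubcrf chi
Final line 6: tewhr

Answer: tewhr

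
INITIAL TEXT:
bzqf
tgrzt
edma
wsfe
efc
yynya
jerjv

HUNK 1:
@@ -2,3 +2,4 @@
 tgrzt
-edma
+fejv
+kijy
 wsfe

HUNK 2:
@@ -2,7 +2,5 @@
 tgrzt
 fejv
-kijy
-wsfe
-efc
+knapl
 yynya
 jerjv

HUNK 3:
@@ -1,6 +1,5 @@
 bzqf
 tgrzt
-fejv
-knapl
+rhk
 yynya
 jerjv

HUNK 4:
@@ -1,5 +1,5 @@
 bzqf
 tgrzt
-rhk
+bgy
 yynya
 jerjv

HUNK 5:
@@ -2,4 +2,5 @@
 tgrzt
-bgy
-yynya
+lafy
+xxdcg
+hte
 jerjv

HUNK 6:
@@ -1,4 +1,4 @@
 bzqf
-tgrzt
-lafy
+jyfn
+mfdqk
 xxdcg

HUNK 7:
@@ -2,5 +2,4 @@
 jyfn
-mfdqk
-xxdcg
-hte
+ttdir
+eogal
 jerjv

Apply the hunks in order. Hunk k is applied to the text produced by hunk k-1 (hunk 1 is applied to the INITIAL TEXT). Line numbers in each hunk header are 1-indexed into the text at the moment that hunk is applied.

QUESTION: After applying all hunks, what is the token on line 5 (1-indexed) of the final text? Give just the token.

Answer: jerjv

Derivation:
Hunk 1: at line 2 remove [edma] add [fejv,kijy] -> 8 lines: bzqf tgrzt fejv kijy wsfe efc yynya jerjv
Hunk 2: at line 2 remove [kijy,wsfe,efc] add [knapl] -> 6 lines: bzqf tgrzt fejv knapl yynya jerjv
Hunk 3: at line 1 remove [fejv,knapl] add [rhk] -> 5 lines: bzqf tgrzt rhk yynya jerjv
Hunk 4: at line 1 remove [rhk] add [bgy] -> 5 lines: bzqf tgrzt bgy yynya jerjv
Hunk 5: at line 2 remove [bgy,yynya] add [lafy,xxdcg,hte] -> 6 lines: bzqf tgrzt lafy xxdcg hte jerjv
Hunk 6: at line 1 remove [tgrzt,lafy] add [jyfn,mfdqk] -> 6 lines: bzqf jyfn mfdqk xxdcg hte jerjv
Hunk 7: at line 2 remove [mfdqk,xxdcg,hte] add [ttdir,eogal] -> 5 lines: bzqf jyfn ttdir eogal jerjv
Final line 5: jerjv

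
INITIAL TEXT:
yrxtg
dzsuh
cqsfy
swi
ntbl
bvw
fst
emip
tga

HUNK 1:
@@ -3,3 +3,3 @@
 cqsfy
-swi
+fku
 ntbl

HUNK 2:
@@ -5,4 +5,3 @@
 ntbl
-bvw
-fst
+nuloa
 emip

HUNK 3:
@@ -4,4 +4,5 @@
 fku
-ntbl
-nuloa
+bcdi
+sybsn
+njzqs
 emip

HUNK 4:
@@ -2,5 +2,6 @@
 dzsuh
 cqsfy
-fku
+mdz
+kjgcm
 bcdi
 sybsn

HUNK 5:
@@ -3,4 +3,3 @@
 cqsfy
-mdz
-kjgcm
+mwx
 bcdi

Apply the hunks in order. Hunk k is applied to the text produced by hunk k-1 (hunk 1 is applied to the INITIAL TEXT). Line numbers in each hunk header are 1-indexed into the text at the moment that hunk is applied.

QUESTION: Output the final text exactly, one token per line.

Answer: yrxtg
dzsuh
cqsfy
mwx
bcdi
sybsn
njzqs
emip
tga

Derivation:
Hunk 1: at line 3 remove [swi] add [fku] -> 9 lines: yrxtg dzsuh cqsfy fku ntbl bvw fst emip tga
Hunk 2: at line 5 remove [bvw,fst] add [nuloa] -> 8 lines: yrxtg dzsuh cqsfy fku ntbl nuloa emip tga
Hunk 3: at line 4 remove [ntbl,nuloa] add [bcdi,sybsn,njzqs] -> 9 lines: yrxtg dzsuh cqsfy fku bcdi sybsn njzqs emip tga
Hunk 4: at line 2 remove [fku] add [mdz,kjgcm] -> 10 lines: yrxtg dzsuh cqsfy mdz kjgcm bcdi sybsn njzqs emip tga
Hunk 5: at line 3 remove [mdz,kjgcm] add [mwx] -> 9 lines: yrxtg dzsuh cqsfy mwx bcdi sybsn njzqs emip tga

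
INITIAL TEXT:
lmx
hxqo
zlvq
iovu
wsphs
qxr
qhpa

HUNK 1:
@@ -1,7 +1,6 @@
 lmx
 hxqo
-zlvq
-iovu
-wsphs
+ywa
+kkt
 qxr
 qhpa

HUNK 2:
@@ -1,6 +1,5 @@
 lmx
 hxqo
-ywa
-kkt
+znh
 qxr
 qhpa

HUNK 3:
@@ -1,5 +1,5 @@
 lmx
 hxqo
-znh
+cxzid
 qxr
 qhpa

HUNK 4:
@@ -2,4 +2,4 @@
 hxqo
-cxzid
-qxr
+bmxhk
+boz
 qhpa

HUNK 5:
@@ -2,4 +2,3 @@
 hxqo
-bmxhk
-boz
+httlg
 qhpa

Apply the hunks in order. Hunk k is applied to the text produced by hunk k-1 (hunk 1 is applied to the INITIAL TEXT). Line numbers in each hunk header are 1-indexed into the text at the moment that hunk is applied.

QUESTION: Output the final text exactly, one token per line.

Hunk 1: at line 1 remove [zlvq,iovu,wsphs] add [ywa,kkt] -> 6 lines: lmx hxqo ywa kkt qxr qhpa
Hunk 2: at line 1 remove [ywa,kkt] add [znh] -> 5 lines: lmx hxqo znh qxr qhpa
Hunk 3: at line 1 remove [znh] add [cxzid] -> 5 lines: lmx hxqo cxzid qxr qhpa
Hunk 4: at line 2 remove [cxzid,qxr] add [bmxhk,boz] -> 5 lines: lmx hxqo bmxhk boz qhpa
Hunk 5: at line 2 remove [bmxhk,boz] add [httlg] -> 4 lines: lmx hxqo httlg qhpa

Answer: lmx
hxqo
httlg
qhpa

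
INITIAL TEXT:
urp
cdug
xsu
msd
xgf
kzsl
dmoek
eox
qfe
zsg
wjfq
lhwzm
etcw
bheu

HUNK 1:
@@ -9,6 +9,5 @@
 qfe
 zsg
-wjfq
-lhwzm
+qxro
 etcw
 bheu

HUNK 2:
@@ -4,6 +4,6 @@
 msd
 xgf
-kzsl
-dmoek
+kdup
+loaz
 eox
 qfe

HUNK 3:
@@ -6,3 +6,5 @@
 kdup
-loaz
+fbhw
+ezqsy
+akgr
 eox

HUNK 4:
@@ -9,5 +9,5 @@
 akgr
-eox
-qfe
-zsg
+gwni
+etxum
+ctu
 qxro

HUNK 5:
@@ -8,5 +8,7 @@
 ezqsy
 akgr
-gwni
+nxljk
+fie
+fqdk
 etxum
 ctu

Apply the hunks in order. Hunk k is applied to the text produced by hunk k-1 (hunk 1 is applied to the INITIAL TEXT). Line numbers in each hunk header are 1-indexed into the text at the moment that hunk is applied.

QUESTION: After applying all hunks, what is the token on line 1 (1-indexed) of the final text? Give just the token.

Answer: urp

Derivation:
Hunk 1: at line 9 remove [wjfq,lhwzm] add [qxro] -> 13 lines: urp cdug xsu msd xgf kzsl dmoek eox qfe zsg qxro etcw bheu
Hunk 2: at line 4 remove [kzsl,dmoek] add [kdup,loaz] -> 13 lines: urp cdug xsu msd xgf kdup loaz eox qfe zsg qxro etcw bheu
Hunk 3: at line 6 remove [loaz] add [fbhw,ezqsy,akgr] -> 15 lines: urp cdug xsu msd xgf kdup fbhw ezqsy akgr eox qfe zsg qxro etcw bheu
Hunk 4: at line 9 remove [eox,qfe,zsg] add [gwni,etxum,ctu] -> 15 lines: urp cdug xsu msd xgf kdup fbhw ezqsy akgr gwni etxum ctu qxro etcw bheu
Hunk 5: at line 8 remove [gwni] add [nxljk,fie,fqdk] -> 17 lines: urp cdug xsu msd xgf kdup fbhw ezqsy akgr nxljk fie fqdk etxum ctu qxro etcw bheu
Final line 1: urp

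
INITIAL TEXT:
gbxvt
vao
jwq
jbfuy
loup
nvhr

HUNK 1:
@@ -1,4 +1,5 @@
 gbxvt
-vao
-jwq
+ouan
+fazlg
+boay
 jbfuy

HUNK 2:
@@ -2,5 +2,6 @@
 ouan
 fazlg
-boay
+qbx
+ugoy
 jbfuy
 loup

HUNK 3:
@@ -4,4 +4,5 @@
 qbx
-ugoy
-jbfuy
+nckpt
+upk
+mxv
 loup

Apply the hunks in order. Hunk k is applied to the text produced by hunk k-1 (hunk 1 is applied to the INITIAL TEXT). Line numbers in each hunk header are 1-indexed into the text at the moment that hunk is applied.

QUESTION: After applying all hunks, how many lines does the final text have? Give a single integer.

Hunk 1: at line 1 remove [vao,jwq] add [ouan,fazlg,boay] -> 7 lines: gbxvt ouan fazlg boay jbfuy loup nvhr
Hunk 2: at line 2 remove [boay] add [qbx,ugoy] -> 8 lines: gbxvt ouan fazlg qbx ugoy jbfuy loup nvhr
Hunk 3: at line 4 remove [ugoy,jbfuy] add [nckpt,upk,mxv] -> 9 lines: gbxvt ouan fazlg qbx nckpt upk mxv loup nvhr
Final line count: 9

Answer: 9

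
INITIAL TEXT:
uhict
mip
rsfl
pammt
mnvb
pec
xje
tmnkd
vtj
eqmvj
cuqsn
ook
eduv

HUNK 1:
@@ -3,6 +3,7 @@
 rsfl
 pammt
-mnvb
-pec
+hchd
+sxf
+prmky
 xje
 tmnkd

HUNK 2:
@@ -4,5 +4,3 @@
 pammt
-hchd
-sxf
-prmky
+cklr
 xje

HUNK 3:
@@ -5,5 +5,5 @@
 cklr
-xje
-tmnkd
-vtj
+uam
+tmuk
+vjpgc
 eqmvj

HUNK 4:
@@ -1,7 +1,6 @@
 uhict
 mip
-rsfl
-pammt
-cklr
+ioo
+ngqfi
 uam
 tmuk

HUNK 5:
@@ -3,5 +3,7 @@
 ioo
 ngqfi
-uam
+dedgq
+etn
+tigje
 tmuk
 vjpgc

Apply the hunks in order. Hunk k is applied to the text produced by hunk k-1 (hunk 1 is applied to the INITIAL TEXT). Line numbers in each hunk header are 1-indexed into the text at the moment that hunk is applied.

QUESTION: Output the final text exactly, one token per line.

Answer: uhict
mip
ioo
ngqfi
dedgq
etn
tigje
tmuk
vjpgc
eqmvj
cuqsn
ook
eduv

Derivation:
Hunk 1: at line 3 remove [mnvb,pec] add [hchd,sxf,prmky] -> 14 lines: uhict mip rsfl pammt hchd sxf prmky xje tmnkd vtj eqmvj cuqsn ook eduv
Hunk 2: at line 4 remove [hchd,sxf,prmky] add [cklr] -> 12 lines: uhict mip rsfl pammt cklr xje tmnkd vtj eqmvj cuqsn ook eduv
Hunk 3: at line 5 remove [xje,tmnkd,vtj] add [uam,tmuk,vjpgc] -> 12 lines: uhict mip rsfl pammt cklr uam tmuk vjpgc eqmvj cuqsn ook eduv
Hunk 4: at line 1 remove [rsfl,pammt,cklr] add [ioo,ngqfi] -> 11 lines: uhict mip ioo ngqfi uam tmuk vjpgc eqmvj cuqsn ook eduv
Hunk 5: at line 3 remove [uam] add [dedgq,etn,tigje] -> 13 lines: uhict mip ioo ngqfi dedgq etn tigje tmuk vjpgc eqmvj cuqsn ook eduv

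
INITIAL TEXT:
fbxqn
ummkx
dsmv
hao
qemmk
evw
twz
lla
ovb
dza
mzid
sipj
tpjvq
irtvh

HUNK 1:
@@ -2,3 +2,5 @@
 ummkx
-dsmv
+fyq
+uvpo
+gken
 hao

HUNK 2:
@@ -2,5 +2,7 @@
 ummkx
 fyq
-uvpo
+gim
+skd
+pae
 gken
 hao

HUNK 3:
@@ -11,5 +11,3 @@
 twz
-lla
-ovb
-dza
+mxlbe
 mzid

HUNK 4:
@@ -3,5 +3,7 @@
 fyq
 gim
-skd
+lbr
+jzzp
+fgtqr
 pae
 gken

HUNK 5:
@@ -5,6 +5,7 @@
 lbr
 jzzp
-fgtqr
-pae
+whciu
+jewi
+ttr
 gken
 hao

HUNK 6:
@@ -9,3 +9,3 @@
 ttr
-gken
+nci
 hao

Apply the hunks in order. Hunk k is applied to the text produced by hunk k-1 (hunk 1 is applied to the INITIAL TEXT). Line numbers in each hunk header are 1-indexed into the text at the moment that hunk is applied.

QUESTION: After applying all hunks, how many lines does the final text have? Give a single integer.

Hunk 1: at line 2 remove [dsmv] add [fyq,uvpo,gken] -> 16 lines: fbxqn ummkx fyq uvpo gken hao qemmk evw twz lla ovb dza mzid sipj tpjvq irtvh
Hunk 2: at line 2 remove [uvpo] add [gim,skd,pae] -> 18 lines: fbxqn ummkx fyq gim skd pae gken hao qemmk evw twz lla ovb dza mzid sipj tpjvq irtvh
Hunk 3: at line 11 remove [lla,ovb,dza] add [mxlbe] -> 16 lines: fbxqn ummkx fyq gim skd pae gken hao qemmk evw twz mxlbe mzid sipj tpjvq irtvh
Hunk 4: at line 3 remove [skd] add [lbr,jzzp,fgtqr] -> 18 lines: fbxqn ummkx fyq gim lbr jzzp fgtqr pae gken hao qemmk evw twz mxlbe mzid sipj tpjvq irtvh
Hunk 5: at line 5 remove [fgtqr,pae] add [whciu,jewi,ttr] -> 19 lines: fbxqn ummkx fyq gim lbr jzzp whciu jewi ttr gken hao qemmk evw twz mxlbe mzid sipj tpjvq irtvh
Hunk 6: at line 9 remove [gken] add [nci] -> 19 lines: fbxqn ummkx fyq gim lbr jzzp whciu jewi ttr nci hao qemmk evw twz mxlbe mzid sipj tpjvq irtvh
Final line count: 19

Answer: 19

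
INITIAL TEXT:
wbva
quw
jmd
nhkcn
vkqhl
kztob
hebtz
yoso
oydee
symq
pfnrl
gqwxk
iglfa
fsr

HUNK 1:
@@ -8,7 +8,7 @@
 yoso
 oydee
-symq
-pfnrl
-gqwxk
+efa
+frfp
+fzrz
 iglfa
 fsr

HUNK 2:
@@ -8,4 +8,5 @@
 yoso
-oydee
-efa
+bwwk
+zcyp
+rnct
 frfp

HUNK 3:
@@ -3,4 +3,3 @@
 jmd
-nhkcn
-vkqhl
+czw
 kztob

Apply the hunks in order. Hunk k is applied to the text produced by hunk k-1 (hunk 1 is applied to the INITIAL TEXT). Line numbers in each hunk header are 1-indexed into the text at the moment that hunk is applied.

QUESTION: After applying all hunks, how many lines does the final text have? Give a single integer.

Hunk 1: at line 8 remove [symq,pfnrl,gqwxk] add [efa,frfp,fzrz] -> 14 lines: wbva quw jmd nhkcn vkqhl kztob hebtz yoso oydee efa frfp fzrz iglfa fsr
Hunk 2: at line 8 remove [oydee,efa] add [bwwk,zcyp,rnct] -> 15 lines: wbva quw jmd nhkcn vkqhl kztob hebtz yoso bwwk zcyp rnct frfp fzrz iglfa fsr
Hunk 3: at line 3 remove [nhkcn,vkqhl] add [czw] -> 14 lines: wbva quw jmd czw kztob hebtz yoso bwwk zcyp rnct frfp fzrz iglfa fsr
Final line count: 14

Answer: 14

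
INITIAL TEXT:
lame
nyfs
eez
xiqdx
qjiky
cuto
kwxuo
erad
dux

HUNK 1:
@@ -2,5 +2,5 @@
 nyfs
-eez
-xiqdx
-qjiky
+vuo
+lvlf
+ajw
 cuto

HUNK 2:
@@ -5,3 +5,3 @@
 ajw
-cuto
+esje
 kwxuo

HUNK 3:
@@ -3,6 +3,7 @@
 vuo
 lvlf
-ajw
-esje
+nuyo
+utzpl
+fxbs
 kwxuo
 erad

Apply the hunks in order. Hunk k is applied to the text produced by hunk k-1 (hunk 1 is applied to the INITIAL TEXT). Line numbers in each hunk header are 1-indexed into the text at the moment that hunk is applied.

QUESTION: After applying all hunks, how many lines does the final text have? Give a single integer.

Answer: 10

Derivation:
Hunk 1: at line 2 remove [eez,xiqdx,qjiky] add [vuo,lvlf,ajw] -> 9 lines: lame nyfs vuo lvlf ajw cuto kwxuo erad dux
Hunk 2: at line 5 remove [cuto] add [esje] -> 9 lines: lame nyfs vuo lvlf ajw esje kwxuo erad dux
Hunk 3: at line 3 remove [ajw,esje] add [nuyo,utzpl,fxbs] -> 10 lines: lame nyfs vuo lvlf nuyo utzpl fxbs kwxuo erad dux
Final line count: 10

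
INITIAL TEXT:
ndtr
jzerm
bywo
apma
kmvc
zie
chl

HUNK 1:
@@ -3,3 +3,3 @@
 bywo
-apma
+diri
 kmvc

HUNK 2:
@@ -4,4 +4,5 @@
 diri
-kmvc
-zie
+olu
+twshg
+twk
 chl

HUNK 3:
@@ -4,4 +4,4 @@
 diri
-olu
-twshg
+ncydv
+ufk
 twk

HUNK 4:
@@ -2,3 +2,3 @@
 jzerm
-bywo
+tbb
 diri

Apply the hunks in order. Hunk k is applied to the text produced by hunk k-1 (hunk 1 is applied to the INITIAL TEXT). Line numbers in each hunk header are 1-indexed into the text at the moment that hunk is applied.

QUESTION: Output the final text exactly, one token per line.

Hunk 1: at line 3 remove [apma] add [diri] -> 7 lines: ndtr jzerm bywo diri kmvc zie chl
Hunk 2: at line 4 remove [kmvc,zie] add [olu,twshg,twk] -> 8 lines: ndtr jzerm bywo diri olu twshg twk chl
Hunk 3: at line 4 remove [olu,twshg] add [ncydv,ufk] -> 8 lines: ndtr jzerm bywo diri ncydv ufk twk chl
Hunk 4: at line 2 remove [bywo] add [tbb] -> 8 lines: ndtr jzerm tbb diri ncydv ufk twk chl

Answer: ndtr
jzerm
tbb
diri
ncydv
ufk
twk
chl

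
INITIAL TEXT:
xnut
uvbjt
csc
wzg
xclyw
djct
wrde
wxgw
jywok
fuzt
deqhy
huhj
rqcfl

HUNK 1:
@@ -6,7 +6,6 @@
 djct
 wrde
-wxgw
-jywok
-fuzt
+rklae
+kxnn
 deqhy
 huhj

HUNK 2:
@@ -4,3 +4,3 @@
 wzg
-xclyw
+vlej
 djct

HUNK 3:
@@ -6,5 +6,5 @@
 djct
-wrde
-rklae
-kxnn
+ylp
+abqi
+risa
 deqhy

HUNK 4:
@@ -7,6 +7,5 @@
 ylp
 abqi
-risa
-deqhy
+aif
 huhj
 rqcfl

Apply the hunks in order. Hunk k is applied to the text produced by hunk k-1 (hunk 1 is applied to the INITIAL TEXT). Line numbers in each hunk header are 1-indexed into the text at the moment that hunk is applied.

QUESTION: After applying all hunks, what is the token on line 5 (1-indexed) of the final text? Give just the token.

Answer: vlej

Derivation:
Hunk 1: at line 6 remove [wxgw,jywok,fuzt] add [rklae,kxnn] -> 12 lines: xnut uvbjt csc wzg xclyw djct wrde rklae kxnn deqhy huhj rqcfl
Hunk 2: at line 4 remove [xclyw] add [vlej] -> 12 lines: xnut uvbjt csc wzg vlej djct wrde rklae kxnn deqhy huhj rqcfl
Hunk 3: at line 6 remove [wrde,rklae,kxnn] add [ylp,abqi,risa] -> 12 lines: xnut uvbjt csc wzg vlej djct ylp abqi risa deqhy huhj rqcfl
Hunk 4: at line 7 remove [risa,deqhy] add [aif] -> 11 lines: xnut uvbjt csc wzg vlej djct ylp abqi aif huhj rqcfl
Final line 5: vlej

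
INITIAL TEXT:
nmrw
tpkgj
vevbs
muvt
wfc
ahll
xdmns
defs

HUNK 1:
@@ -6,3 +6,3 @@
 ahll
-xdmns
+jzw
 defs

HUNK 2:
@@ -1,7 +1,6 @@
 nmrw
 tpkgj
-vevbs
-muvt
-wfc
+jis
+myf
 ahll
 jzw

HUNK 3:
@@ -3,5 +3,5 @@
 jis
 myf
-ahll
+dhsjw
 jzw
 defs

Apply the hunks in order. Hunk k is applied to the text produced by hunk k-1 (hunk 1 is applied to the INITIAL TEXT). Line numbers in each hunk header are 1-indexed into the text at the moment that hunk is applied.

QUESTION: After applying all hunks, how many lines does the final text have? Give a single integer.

Answer: 7

Derivation:
Hunk 1: at line 6 remove [xdmns] add [jzw] -> 8 lines: nmrw tpkgj vevbs muvt wfc ahll jzw defs
Hunk 2: at line 1 remove [vevbs,muvt,wfc] add [jis,myf] -> 7 lines: nmrw tpkgj jis myf ahll jzw defs
Hunk 3: at line 3 remove [ahll] add [dhsjw] -> 7 lines: nmrw tpkgj jis myf dhsjw jzw defs
Final line count: 7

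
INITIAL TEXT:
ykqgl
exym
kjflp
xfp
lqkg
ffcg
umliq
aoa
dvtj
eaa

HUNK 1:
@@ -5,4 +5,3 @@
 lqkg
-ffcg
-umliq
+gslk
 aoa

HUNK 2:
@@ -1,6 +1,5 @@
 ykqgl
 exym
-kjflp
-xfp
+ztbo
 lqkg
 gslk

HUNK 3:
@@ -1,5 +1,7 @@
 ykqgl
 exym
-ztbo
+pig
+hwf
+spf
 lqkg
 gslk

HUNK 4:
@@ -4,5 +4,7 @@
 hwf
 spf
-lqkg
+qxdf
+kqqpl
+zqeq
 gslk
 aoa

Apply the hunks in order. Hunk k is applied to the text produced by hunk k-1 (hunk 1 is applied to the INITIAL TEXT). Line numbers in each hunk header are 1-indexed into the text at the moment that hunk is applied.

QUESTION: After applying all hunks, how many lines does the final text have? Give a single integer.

Hunk 1: at line 5 remove [ffcg,umliq] add [gslk] -> 9 lines: ykqgl exym kjflp xfp lqkg gslk aoa dvtj eaa
Hunk 2: at line 1 remove [kjflp,xfp] add [ztbo] -> 8 lines: ykqgl exym ztbo lqkg gslk aoa dvtj eaa
Hunk 3: at line 1 remove [ztbo] add [pig,hwf,spf] -> 10 lines: ykqgl exym pig hwf spf lqkg gslk aoa dvtj eaa
Hunk 4: at line 4 remove [lqkg] add [qxdf,kqqpl,zqeq] -> 12 lines: ykqgl exym pig hwf spf qxdf kqqpl zqeq gslk aoa dvtj eaa
Final line count: 12

Answer: 12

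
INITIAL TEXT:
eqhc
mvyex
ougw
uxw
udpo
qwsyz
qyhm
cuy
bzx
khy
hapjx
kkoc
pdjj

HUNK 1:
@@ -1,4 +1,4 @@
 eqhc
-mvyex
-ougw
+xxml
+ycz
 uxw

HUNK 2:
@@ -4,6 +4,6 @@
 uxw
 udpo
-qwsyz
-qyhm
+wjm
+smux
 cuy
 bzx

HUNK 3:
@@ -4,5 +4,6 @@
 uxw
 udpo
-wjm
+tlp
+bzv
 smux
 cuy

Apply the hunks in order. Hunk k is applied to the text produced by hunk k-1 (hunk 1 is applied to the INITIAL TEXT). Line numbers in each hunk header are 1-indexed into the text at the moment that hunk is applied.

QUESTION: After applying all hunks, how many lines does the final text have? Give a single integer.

Answer: 14

Derivation:
Hunk 1: at line 1 remove [mvyex,ougw] add [xxml,ycz] -> 13 lines: eqhc xxml ycz uxw udpo qwsyz qyhm cuy bzx khy hapjx kkoc pdjj
Hunk 2: at line 4 remove [qwsyz,qyhm] add [wjm,smux] -> 13 lines: eqhc xxml ycz uxw udpo wjm smux cuy bzx khy hapjx kkoc pdjj
Hunk 3: at line 4 remove [wjm] add [tlp,bzv] -> 14 lines: eqhc xxml ycz uxw udpo tlp bzv smux cuy bzx khy hapjx kkoc pdjj
Final line count: 14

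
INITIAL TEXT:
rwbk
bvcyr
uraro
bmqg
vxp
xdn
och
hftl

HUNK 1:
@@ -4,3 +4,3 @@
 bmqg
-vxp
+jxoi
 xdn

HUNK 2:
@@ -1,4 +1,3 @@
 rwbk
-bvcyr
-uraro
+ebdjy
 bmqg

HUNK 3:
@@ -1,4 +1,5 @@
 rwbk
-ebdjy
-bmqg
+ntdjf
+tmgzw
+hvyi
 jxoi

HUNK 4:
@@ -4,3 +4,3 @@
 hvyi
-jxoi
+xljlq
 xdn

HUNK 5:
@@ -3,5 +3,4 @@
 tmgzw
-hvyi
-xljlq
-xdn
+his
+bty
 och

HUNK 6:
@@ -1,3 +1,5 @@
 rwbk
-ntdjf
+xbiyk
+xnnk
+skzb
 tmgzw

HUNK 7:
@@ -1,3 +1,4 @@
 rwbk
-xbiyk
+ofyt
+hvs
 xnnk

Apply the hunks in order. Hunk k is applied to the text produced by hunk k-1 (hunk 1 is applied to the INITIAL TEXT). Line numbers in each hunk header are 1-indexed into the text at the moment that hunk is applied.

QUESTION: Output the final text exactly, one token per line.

Answer: rwbk
ofyt
hvs
xnnk
skzb
tmgzw
his
bty
och
hftl

Derivation:
Hunk 1: at line 4 remove [vxp] add [jxoi] -> 8 lines: rwbk bvcyr uraro bmqg jxoi xdn och hftl
Hunk 2: at line 1 remove [bvcyr,uraro] add [ebdjy] -> 7 lines: rwbk ebdjy bmqg jxoi xdn och hftl
Hunk 3: at line 1 remove [ebdjy,bmqg] add [ntdjf,tmgzw,hvyi] -> 8 lines: rwbk ntdjf tmgzw hvyi jxoi xdn och hftl
Hunk 4: at line 4 remove [jxoi] add [xljlq] -> 8 lines: rwbk ntdjf tmgzw hvyi xljlq xdn och hftl
Hunk 5: at line 3 remove [hvyi,xljlq,xdn] add [his,bty] -> 7 lines: rwbk ntdjf tmgzw his bty och hftl
Hunk 6: at line 1 remove [ntdjf] add [xbiyk,xnnk,skzb] -> 9 lines: rwbk xbiyk xnnk skzb tmgzw his bty och hftl
Hunk 7: at line 1 remove [xbiyk] add [ofyt,hvs] -> 10 lines: rwbk ofyt hvs xnnk skzb tmgzw his bty och hftl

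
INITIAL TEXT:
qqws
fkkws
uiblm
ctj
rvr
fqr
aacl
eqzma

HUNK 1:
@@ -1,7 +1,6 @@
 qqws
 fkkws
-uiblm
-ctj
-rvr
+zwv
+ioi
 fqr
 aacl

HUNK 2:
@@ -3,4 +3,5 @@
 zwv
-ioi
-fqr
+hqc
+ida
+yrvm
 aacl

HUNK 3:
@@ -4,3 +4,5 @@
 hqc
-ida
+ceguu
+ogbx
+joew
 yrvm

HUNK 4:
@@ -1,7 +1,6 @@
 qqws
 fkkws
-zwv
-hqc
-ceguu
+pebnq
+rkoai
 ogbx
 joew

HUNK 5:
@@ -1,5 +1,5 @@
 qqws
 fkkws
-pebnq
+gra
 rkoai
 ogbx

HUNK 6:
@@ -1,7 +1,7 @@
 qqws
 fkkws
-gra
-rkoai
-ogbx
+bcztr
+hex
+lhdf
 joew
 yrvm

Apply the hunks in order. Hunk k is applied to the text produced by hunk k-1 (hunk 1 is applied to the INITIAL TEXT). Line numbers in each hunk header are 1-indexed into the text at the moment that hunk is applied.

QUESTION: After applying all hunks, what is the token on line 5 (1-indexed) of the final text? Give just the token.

Answer: lhdf

Derivation:
Hunk 1: at line 1 remove [uiblm,ctj,rvr] add [zwv,ioi] -> 7 lines: qqws fkkws zwv ioi fqr aacl eqzma
Hunk 2: at line 3 remove [ioi,fqr] add [hqc,ida,yrvm] -> 8 lines: qqws fkkws zwv hqc ida yrvm aacl eqzma
Hunk 3: at line 4 remove [ida] add [ceguu,ogbx,joew] -> 10 lines: qqws fkkws zwv hqc ceguu ogbx joew yrvm aacl eqzma
Hunk 4: at line 1 remove [zwv,hqc,ceguu] add [pebnq,rkoai] -> 9 lines: qqws fkkws pebnq rkoai ogbx joew yrvm aacl eqzma
Hunk 5: at line 1 remove [pebnq] add [gra] -> 9 lines: qqws fkkws gra rkoai ogbx joew yrvm aacl eqzma
Hunk 6: at line 1 remove [gra,rkoai,ogbx] add [bcztr,hex,lhdf] -> 9 lines: qqws fkkws bcztr hex lhdf joew yrvm aacl eqzma
Final line 5: lhdf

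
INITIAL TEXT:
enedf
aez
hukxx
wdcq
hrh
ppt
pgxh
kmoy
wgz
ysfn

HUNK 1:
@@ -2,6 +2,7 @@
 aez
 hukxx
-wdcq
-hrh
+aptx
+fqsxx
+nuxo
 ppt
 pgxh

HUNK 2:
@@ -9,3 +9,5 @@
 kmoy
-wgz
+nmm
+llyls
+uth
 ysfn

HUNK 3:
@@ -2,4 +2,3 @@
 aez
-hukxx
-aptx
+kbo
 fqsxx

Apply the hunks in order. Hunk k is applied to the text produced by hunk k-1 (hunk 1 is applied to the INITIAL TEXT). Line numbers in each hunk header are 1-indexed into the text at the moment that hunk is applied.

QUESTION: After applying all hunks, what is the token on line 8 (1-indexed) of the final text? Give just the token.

Hunk 1: at line 2 remove [wdcq,hrh] add [aptx,fqsxx,nuxo] -> 11 lines: enedf aez hukxx aptx fqsxx nuxo ppt pgxh kmoy wgz ysfn
Hunk 2: at line 9 remove [wgz] add [nmm,llyls,uth] -> 13 lines: enedf aez hukxx aptx fqsxx nuxo ppt pgxh kmoy nmm llyls uth ysfn
Hunk 3: at line 2 remove [hukxx,aptx] add [kbo] -> 12 lines: enedf aez kbo fqsxx nuxo ppt pgxh kmoy nmm llyls uth ysfn
Final line 8: kmoy

Answer: kmoy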